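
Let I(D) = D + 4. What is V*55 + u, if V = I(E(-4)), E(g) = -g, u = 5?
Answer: 445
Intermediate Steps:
I(D) = 4 + D
V = 8 (V = 4 - 1*(-4) = 4 + 4 = 8)
V*55 + u = 8*55 + 5 = 440 + 5 = 445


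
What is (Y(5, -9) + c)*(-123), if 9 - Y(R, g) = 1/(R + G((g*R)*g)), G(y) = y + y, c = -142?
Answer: 13332708/815 ≈ 16359.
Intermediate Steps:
G(y) = 2*y
Y(R, g) = 9 - 1/(R + 2*R*g²) (Y(R, g) = 9 - 1/(R + 2*((g*R)*g)) = 9 - 1/(R + 2*((R*g)*g)) = 9 - 1/(R + 2*(R*g²)) = 9 - 1/(R + 2*R*g²))
(Y(5, -9) + c)*(-123) = ((-1 + 9*5 + 18*5*(-9)²)/(5*(1 + 2*(-9)²)) - 142)*(-123) = ((-1 + 45 + 18*5*81)/(5*(1 + 2*81)) - 142)*(-123) = ((-1 + 45 + 7290)/(5*(1 + 162)) - 142)*(-123) = ((⅕)*7334/163 - 142)*(-123) = ((⅕)*(1/163)*7334 - 142)*(-123) = (7334/815 - 142)*(-123) = -108396/815*(-123) = 13332708/815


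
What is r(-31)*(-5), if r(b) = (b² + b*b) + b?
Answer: -9455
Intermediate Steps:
r(b) = b + 2*b² (r(b) = (b² + b²) + b = 2*b² + b = b + 2*b²)
r(-31)*(-5) = -31*(1 + 2*(-31))*(-5) = -31*(1 - 62)*(-5) = -31*(-61)*(-5) = 1891*(-5) = -9455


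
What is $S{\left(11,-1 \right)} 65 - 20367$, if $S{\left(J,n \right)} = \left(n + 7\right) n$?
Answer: $-20757$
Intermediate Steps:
$S{\left(J,n \right)} = n \left(7 + n\right)$ ($S{\left(J,n \right)} = \left(7 + n\right) n = n \left(7 + n\right)$)
$S{\left(11,-1 \right)} 65 - 20367 = - (7 - 1) 65 - 20367 = \left(-1\right) 6 \cdot 65 - 20367 = \left(-6\right) 65 - 20367 = -390 - 20367 = -20757$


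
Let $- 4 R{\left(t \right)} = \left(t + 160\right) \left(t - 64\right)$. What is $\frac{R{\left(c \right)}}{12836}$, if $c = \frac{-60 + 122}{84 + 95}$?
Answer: $\frac{81757647}{411278276} \approx 0.19879$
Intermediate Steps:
$c = \frac{62}{179} \approx 0.34637$
$R{\left(t \right)} = - \frac{\left(-64 + t\right) \left(160 + t\right)}{4}$ ($R{\left(t \right)} = - \frac{\left(t + 160\right) \left(t - 64\right)}{4} = - \frac{\left(160 + t\right) \left(-64 + t\right)}{4} = - \frac{\left(-64 + t\right) \left(160 + t\right)}{4}$)
$\frac{R{\left(c \right)}}{12836} = \frac{2560 - \frac{1488}{179} - \frac{\left(\frac{62}{179}\right)^{2}}{4}}{12836} = \left(2560 - \frac{1488}{179} - \frac{961}{32041}\right) \frac{1}{12836} = \frac{81757647}{32041} \cdot \frac{1}{12836} = \frac{81757647}{411278276}$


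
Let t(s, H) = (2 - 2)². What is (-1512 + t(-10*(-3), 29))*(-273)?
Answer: 412776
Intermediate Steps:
t(s, H) = 0 (t(s, H) = 0² = 0)
(-1512 + t(-10*(-3), 29))*(-273) = (-1512 + 0)*(-273) = -1512*(-273) = 412776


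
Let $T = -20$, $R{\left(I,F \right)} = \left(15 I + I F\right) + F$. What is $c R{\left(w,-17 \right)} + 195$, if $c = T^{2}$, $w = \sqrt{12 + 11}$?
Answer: $-6605 - 800 \sqrt{23} \approx -10442.0$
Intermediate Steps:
$w = \sqrt{23} \approx 4.7958$
$R{\left(I,F \right)} = F + 15 I + F I$ ($R{\left(I,F \right)} = \left(15 I + F I\right) + F = F + 15 I + F I$)
$c = 400$ ($c = \left(-20\right)^{2} = 400$)
$c R{\left(w,-17 \right)} + 195 = 400 \left(-17 + 15 \sqrt{23} - 17 \sqrt{23}\right) + 195 = 400 \left(-17 - 2 \sqrt{23}\right) + 195 = \left(-6800 - 800 \sqrt{23}\right) + 195 = -6605 - 800 \sqrt{23}$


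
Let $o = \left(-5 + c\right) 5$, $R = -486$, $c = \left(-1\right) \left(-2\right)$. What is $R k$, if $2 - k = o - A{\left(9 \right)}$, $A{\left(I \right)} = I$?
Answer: $-12636$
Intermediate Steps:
$c = 2$
$o = -15$ ($o = \left(-5 + 2\right) 5 = \left(-3\right) 5 = -15$)
$k = 26$ ($k = 2 - \left(-15 - 9\right) = 2 - -24 = 2 + 24 = 26$)
$R k = \left(-486\right) 26 = -12636$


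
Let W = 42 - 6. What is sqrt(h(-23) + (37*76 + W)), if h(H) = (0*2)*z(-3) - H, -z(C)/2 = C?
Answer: 3*sqrt(319) ≈ 53.582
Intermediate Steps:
z(C) = -2*C
W = 36
h(H) = -H (h(H) = (0*2)*(-2*(-3)) - H = 0*6 - H = 0 - H = -H)
sqrt(h(-23) + (37*76 + W)) = sqrt(-1*(-23) + (37*76 + 36)) = sqrt(23 + (2812 + 36)) = sqrt(23 + 2848) = sqrt(2871) = 3*sqrt(319)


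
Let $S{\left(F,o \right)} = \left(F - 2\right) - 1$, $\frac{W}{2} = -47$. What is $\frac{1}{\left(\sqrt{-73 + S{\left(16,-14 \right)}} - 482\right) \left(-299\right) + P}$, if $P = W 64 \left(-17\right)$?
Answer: $\frac{8213}{2023779872} + \frac{299 i \sqrt{15}}{30356698080} \approx 4.0582 \cdot 10^{-6} + 3.8147 \cdot 10^{-8} i$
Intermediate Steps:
$W = -94$ ($W = 2 \left(-47\right) = -94$)
$S{\left(F,o \right)} = -3 + F$ ($S{\left(F,o \right)} = \left(-2 + F\right) - 1 = -3 + F$)
$P = 102272$ ($P = \left(-94\right) 64 \left(-17\right) = \left(-6016\right) \left(-17\right) = 102272$)
$\frac{1}{\left(\sqrt{-73 + S{\left(16,-14 \right)}} - 482\right) \left(-299\right) + P} = \frac{1}{\left(\sqrt{-73 + \left(-3 + 16\right)} - 482\right) \left(-299\right) + 102272} = \frac{1}{\left(\sqrt{-73 + 13} - 482\right) \left(-299\right) + 102272} = \frac{1}{\left(\sqrt{-60} - 482\right) \left(-299\right) + 102272} = \frac{1}{\left(2 i \sqrt{15} - 482\right) \left(-299\right) + 102272} = \frac{1}{\left(-482 + 2 i \sqrt{15}\right) \left(-299\right) + 102272} = \frac{1}{\left(144118 - 598 i \sqrt{15}\right) + 102272} = \frac{1}{246390 - 598 i \sqrt{15}}$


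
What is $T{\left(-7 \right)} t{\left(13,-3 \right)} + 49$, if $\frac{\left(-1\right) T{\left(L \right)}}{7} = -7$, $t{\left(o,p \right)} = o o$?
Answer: $8330$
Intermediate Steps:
$t{\left(o,p \right)} = o^{2}$
$T{\left(L \right)} = 49$ ($T{\left(L \right)} = \left(-7\right) \left(-7\right) = 49$)
$T{\left(-7 \right)} t{\left(13,-3 \right)} + 49 = 49 \cdot 13^{2} + 49 = 49 \cdot 169 + 49 = 8281 + 49 = 8330$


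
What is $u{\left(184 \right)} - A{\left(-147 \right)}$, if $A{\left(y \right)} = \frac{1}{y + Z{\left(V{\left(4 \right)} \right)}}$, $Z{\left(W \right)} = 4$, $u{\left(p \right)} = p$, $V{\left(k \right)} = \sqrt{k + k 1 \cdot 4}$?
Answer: $\frac{26313}{143} \approx 184.01$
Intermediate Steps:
$V{\left(k \right)} = \sqrt{5} \sqrt{k}$ ($V{\left(k \right)} = \sqrt{k + k 4} = \sqrt{k + 4 k} = \sqrt{5 k} = \sqrt{5} \sqrt{k}$)
$A{\left(y \right)} = \frac{1}{4 + y}$ ($A{\left(y \right)} = \frac{1}{y + 4} = \frac{1}{4 + y}$)
$u{\left(184 \right)} - A{\left(-147 \right)} = 184 - \frac{1}{4 - 147} = 184 - \frac{1}{-143} = 184 - - \frac{1}{143} = 184 + \frac{1}{143} = \frac{26313}{143}$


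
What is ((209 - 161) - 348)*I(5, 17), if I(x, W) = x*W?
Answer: -25500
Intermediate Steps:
I(x, W) = W*x
((209 - 161) - 348)*I(5, 17) = ((209 - 161) - 348)*(17*5) = (48 - 348)*85 = -300*85 = -25500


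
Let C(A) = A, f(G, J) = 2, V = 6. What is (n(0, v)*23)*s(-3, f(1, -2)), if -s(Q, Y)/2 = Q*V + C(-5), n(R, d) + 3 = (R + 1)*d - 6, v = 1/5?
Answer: -46552/5 ≈ -9310.4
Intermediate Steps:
v = 1/5 ≈ 0.20000
n(R, d) = -9 + d*(1 + R) (n(R, d) = -3 + ((R + 1)*d - 6) = -3 + ((1 + R)*d - 6) = -3 + (d*(1 + R) - 6) = -3 + (-6 + d*(1 + R)) = -9 + d*(1 + R))
s(Q, Y) = 10 - 12*Q (s(Q, Y) = -2*(Q*6 - 5) = -2*(6*Q - 5) = -2*(-5 + 6*Q) = 10 - 12*Q)
(n(0, v)*23)*s(-3, f(1, -2)) = ((-9 + 1/5 + 0*(1/5))*23)*(10 - 12*(-3)) = ((-9 + 1/5 + 0)*23)*(10 + 36) = -44/5*23*46 = -1012/5*46 = -46552/5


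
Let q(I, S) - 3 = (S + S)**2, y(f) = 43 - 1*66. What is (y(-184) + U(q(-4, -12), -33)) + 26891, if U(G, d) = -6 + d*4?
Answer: 26730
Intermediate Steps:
y(f) = -23 (y(f) = 43 - 66 = -23)
q(I, S) = 3 + 4*S**2 (q(I, S) = 3 + (S + S)**2 = 3 + (2*S)**2 = 3 + 4*S**2)
U(G, d) = -6 + 4*d
(y(-184) + U(q(-4, -12), -33)) + 26891 = (-23 + (-6 + 4*(-33))) + 26891 = (-23 + (-6 - 132)) + 26891 = (-23 - 138) + 26891 = -161 + 26891 = 26730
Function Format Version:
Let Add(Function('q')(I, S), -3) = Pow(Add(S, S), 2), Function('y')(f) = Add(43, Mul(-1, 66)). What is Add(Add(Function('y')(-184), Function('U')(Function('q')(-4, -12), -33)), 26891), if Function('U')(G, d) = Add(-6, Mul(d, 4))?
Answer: 26730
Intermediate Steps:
Function('y')(f) = -23 (Function('y')(f) = Add(43, -66) = -23)
Function('q')(I, S) = Add(3, Mul(4, Pow(S, 2))) (Function('q')(I, S) = Add(3, Pow(Add(S, S), 2)) = Add(3, Pow(Mul(2, S), 2)) = Add(3, Mul(4, Pow(S, 2))))
Function('U')(G, d) = Add(-6, Mul(4, d))
Add(Add(Function('y')(-184), Function('U')(Function('q')(-4, -12), -33)), 26891) = Add(Add(-23, Add(-6, Mul(4, -33))), 26891) = Add(Add(-23, Add(-6, -132)), 26891) = Add(Add(-23, -138), 26891) = Add(-161, 26891) = 26730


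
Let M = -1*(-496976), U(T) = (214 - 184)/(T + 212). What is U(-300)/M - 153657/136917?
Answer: -11313168579/10080661184 ≈ -1.1223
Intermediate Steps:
U(T) = 30/(212 + T)
M = 496976
U(-300)/M - 153657/136917 = (30/(212 - 300))/496976 - 153657/136917 = (30/(-88))*(1/496976) - 153657*1/136917 = (30*(-1/88))*(1/496976) - 5691/5071 = -15/44*1/496976 - 5691/5071 = -15/21866944 - 5691/5071 = -11313168579/10080661184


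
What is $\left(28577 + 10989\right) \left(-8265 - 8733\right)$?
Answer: $-672542868$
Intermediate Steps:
$\left(28577 + 10989\right) \left(-8265 - 8733\right) = 39566 \left(-16998\right) = -672542868$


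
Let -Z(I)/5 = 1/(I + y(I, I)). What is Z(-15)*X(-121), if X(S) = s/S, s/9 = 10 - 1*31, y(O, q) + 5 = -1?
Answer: 45/121 ≈ 0.37190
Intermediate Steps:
y(O, q) = -6 (y(O, q) = -5 - 1 = -6)
s = -189 (s = 9*(10 - 1*31) = 9*(10 - 31) = 9*(-21) = -189)
X(S) = -189/S
Z(I) = -5/(-6 + I) (Z(I) = -5/(I - 6) = -5/(-6 + I))
Z(-15)*X(-121) = (-5/(-6 - 15))*(-189/(-121)) = (-5/(-21))*(-189*(-1/121)) = -5*(-1/21)*(189/121) = (5/21)*(189/121) = 45/121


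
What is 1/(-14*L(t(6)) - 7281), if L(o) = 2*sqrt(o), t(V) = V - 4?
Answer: -7281/53011393 + 28*sqrt(2)/53011393 ≈ -0.00013660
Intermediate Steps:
t(V) = -4 + V
1/(-14*L(t(6)) - 7281) = 1/(-28*sqrt(-4 + 6) - 7281) = 1/(-28*sqrt(2) - 7281) = 1/(-7281 - 28*sqrt(2))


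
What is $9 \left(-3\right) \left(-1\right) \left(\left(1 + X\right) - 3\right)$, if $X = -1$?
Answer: $-81$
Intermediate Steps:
$9 \left(-3\right) \left(-1\right) \left(\left(1 + X\right) - 3\right) = 9 \left(-3\right) \left(-1\right) \left(\left(1 - 1\right) - 3\right) = 9 \cdot 3 \left(0 - 3\right) = 9 \cdot 3 \left(-3\right) = 9 \left(-9\right) = -81$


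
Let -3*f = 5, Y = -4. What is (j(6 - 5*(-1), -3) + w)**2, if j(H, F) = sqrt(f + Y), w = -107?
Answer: (321 - I*sqrt(51))**2/9 ≈ 11443.0 - 509.42*I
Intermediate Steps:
f = -5/3 (f = -1/3*5 = -5/3 ≈ -1.6667)
j(H, F) = I*sqrt(51)/3 (j(H, F) = sqrt(-5/3 - 4) = sqrt(-17/3) = I*sqrt(51)/3)
(j(6 - 5*(-1), -3) + w)**2 = (I*sqrt(51)/3 - 107)**2 = (-107 + I*sqrt(51)/3)**2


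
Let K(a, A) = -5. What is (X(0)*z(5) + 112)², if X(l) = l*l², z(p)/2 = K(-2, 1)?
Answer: 12544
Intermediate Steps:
z(p) = -10 (z(p) = 2*(-5) = -10)
X(l) = l³
(X(0)*z(5) + 112)² = (0³*(-10) + 112)² = (0*(-10) + 112)² = (0 + 112)² = 112² = 12544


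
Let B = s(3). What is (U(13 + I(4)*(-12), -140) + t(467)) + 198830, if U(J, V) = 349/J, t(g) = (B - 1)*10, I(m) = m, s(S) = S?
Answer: 6959401/35 ≈ 1.9884e+5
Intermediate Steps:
B = 3
t(g) = 20 (t(g) = (3 - 1)*10 = 2*10 = 20)
(U(13 + I(4)*(-12), -140) + t(467)) + 198830 = (349/(13 + 4*(-12)) + 20) + 198830 = (349/(13 - 48) + 20) + 198830 = (349/(-35) + 20) + 198830 = (349*(-1/35) + 20) + 198830 = (-349/35 + 20) + 198830 = 351/35 + 198830 = 6959401/35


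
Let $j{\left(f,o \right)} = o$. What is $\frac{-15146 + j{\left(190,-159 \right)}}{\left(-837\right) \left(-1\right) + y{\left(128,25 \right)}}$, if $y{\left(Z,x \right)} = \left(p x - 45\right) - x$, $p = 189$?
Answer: $- \frac{15305}{5492} \approx -2.7868$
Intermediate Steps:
$y{\left(Z,x \right)} = -45 + 188 x$ ($y{\left(Z,x \right)} = \left(189 x - 45\right) - x = \left(-45 + 189 x\right) - x = -45 + 188 x$)
$\frac{-15146 + j{\left(190,-159 \right)}}{\left(-837\right) \left(-1\right) + y{\left(128,25 \right)}} = \frac{-15146 - 159}{\left(-837\right) \left(-1\right) + \left(-45 + 188 \cdot 25\right)} = - \frac{15305}{837 + \left(-45 + 4700\right)} = - \frac{15305}{837 + 4655} = - \frac{15305}{5492}$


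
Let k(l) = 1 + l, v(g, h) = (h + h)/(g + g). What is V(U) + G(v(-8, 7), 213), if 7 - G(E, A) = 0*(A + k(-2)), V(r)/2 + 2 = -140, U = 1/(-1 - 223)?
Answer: -277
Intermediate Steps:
v(g, h) = h/g (v(g, h) = (2*h)/((2*g)) = (2*h)*(1/(2*g)) = h/g)
U = -1/224 (U = 1/(-224) = -1/224 ≈ -0.0044643)
V(r) = -284 (V(r) = -4 + 2*(-140) = -4 - 280 = -284)
G(E, A) = 7 (G(E, A) = 7 - 0*(A + (1 - 2)) = 7 - 0*(A - 1) = 7 - 0*(-1 + A) = 7 - 1*0 = 7 + 0 = 7)
V(U) + G(v(-8, 7), 213) = -284 + 7 = -277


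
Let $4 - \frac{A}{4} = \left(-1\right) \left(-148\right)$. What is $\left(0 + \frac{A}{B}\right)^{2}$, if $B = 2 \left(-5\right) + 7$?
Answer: $36864$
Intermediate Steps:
$A = -576$ ($A = 16 - 4 \left(\left(-1\right) \left(-148\right)\right) = 16 - 592 = -576$)
$B = -3$ ($B = -10 + 7 = -3$)
$\left(0 + \frac{A}{B}\right)^{2} = \left(0 - \frac{576}{-3}\right)^{2} = \left(0 - -192\right)^{2} = \left(0 + 192\right)^{2} = 192^{2} = 36864$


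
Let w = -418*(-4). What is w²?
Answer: 2795584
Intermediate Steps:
w = 1672
w² = 1672² = 2795584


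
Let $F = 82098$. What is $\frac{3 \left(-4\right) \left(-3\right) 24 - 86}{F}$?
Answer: $\frac{389}{41049} \approx 0.0094765$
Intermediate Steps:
$\frac{3 \left(-4\right) \left(-3\right) 24 - 86}{F} = \frac{3 \left(-4\right) \left(-3\right) 24 - 86}{82098} = \left(\left(-12\right) \left(-3\right) 24 - 86\right) \frac{1}{82098} = \left(36 \cdot 24 - 86\right) \frac{1}{82098} = \left(864 - 86\right) \frac{1}{82098} = 778 \cdot \frac{1}{82098} = \frac{389}{41049}$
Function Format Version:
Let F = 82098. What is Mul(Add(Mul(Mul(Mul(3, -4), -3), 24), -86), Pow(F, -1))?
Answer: Rational(389, 41049) ≈ 0.0094765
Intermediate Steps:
Mul(Add(Mul(Mul(Mul(3, -4), -3), 24), -86), Pow(F, -1)) = Mul(Add(Mul(Mul(Mul(3, -4), -3), 24), -86), Pow(82098, -1)) = Mul(Add(Mul(Mul(-12, -3), 24), -86), Rational(1, 82098)) = Mul(Add(Mul(36, 24), -86), Rational(1, 82098)) = Mul(Add(864, -86), Rational(1, 82098)) = Mul(778, Rational(1, 82098)) = Rational(389, 41049)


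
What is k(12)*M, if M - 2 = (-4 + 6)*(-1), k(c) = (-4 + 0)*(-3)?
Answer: 0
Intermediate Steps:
k(c) = 12 (k(c) = -4*(-3) = 12)
M = 0 (M = 2 + (-4 + 6)*(-1) = 2 + 2*(-1) = 2 - 2 = 0)
k(12)*M = 12*0 = 0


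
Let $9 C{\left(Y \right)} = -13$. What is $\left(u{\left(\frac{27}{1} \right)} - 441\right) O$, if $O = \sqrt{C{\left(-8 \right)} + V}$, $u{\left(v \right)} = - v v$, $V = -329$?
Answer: $- 390 i \sqrt{2974} \approx - 21268.0 i$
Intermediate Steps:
$C{\left(Y \right)} = - \frac{13}{9}$ ($C{\left(Y \right)} = \frac{1}{9} \left(-13\right) = - \frac{13}{9}$)
$u{\left(v \right)} = - v^{2}$
$O = \frac{i \sqrt{2974}}{3}$ ($O = \sqrt{- \frac{13}{9} - 329} = \sqrt{- \frac{2974}{9}} = \frac{i \sqrt{2974}}{3} \approx 18.178 i$)
$\left(u{\left(\frac{27}{1} \right)} - 441\right) O = \left(- \left(\frac{27}{1}\right)^{2} - 441\right) \frac{i \sqrt{2974}}{3} = \left(- \left(27 \cdot 1\right)^{2} - 441\right) \frac{i \sqrt{2974}}{3} = \left(- 27^{2} - 441\right) \frac{i \sqrt{2974}}{3} = \left(\left(-1\right) 729 - 441\right) \frac{i \sqrt{2974}}{3} = \left(-729 - 441\right) \frac{i \sqrt{2974}}{3} = - 1170 \frac{i \sqrt{2974}}{3} = - 390 i \sqrt{2974}$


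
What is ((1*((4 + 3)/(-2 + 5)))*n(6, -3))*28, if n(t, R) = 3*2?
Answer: 392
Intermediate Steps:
n(t, R) = 6
((1*((4 + 3)/(-2 + 5)))*n(6, -3))*28 = ((1*((4 + 3)/(-2 + 5)))*6)*28 = ((1*(7/3))*6)*28 = ((7/3)*6)*28 = 14*28 = 392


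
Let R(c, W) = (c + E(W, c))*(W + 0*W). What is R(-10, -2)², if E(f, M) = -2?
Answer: 576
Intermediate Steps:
R(c, W) = W*(-2 + c) (R(c, W) = (c - 2)*(W + 0*W) = (-2 + c)*(W + 0) = (-2 + c)*W = W*(-2 + c))
R(-10, -2)² = (-2*(-2 - 10))² = (-2*(-12))² = 24² = 576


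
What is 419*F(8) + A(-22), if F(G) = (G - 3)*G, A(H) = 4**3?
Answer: 16824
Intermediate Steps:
A(H) = 64
F(G) = G*(-3 + G) (F(G) = (-3 + G)*G = G*(-3 + G))
419*F(8) + A(-22) = 419*(8*(-3 + 8)) + 64 = 419*(8*5) + 64 = 419*40 + 64 = 16760 + 64 = 16824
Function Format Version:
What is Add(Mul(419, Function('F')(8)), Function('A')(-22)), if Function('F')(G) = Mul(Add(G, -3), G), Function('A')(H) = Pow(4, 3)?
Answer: 16824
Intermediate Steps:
Function('A')(H) = 64
Function('F')(G) = Mul(G, Add(-3, G)) (Function('F')(G) = Mul(Add(-3, G), G) = Mul(G, Add(-3, G)))
Add(Mul(419, Function('F')(8)), Function('A')(-22)) = Add(Mul(419, Mul(8, Add(-3, 8))), 64) = Add(Mul(419, Mul(8, 5)), 64) = Add(Mul(419, 40), 64) = Add(16760, 64) = 16824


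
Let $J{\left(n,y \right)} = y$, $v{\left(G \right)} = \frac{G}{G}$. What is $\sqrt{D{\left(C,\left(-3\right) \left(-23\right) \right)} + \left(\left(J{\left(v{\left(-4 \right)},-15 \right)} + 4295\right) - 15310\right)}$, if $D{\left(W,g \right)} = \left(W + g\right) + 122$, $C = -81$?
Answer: $2 i \sqrt{2730} \approx 104.5 i$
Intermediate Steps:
$v{\left(G \right)} = 1$
$D{\left(W,g \right)} = 122 + W + g$
$\sqrt{D{\left(C,\left(-3\right) \left(-23\right) \right)} + \left(\left(J{\left(v{\left(-4 \right)},-15 \right)} + 4295\right) - 15310\right)} = \sqrt{\left(122 - 81 - -69\right) + \left(\left(-15 + 4295\right) - 15310\right)} = \sqrt{\left(122 - 81 + 69\right) + \left(4280 - 15310\right)} = \sqrt{110 - 11030} = \sqrt{-10920} = 2 i \sqrt{2730}$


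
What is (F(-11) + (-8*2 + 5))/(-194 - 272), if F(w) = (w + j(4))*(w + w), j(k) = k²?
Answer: 121/466 ≈ 0.25966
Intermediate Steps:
F(w) = 2*w*(16 + w) (F(w) = (w + 4²)*(w + w) = (w + 16)*(2*w) = (16 + w)*(2*w) = 2*w*(16 + w))
(F(-11) + (-8*2 + 5))/(-194 - 272) = (2*(-11)*(16 - 11) + (-8*2 + 5))/(-194 - 272) = (2*(-11)*5 + (-16 + 5))/(-466) = (-110 - 11)*(-1/466) = -121*(-1/466) = 121/466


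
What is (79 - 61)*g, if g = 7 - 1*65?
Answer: -1044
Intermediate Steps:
g = -58 (g = 7 - 65 = -58)
(79 - 61)*g = (79 - 61)*(-58) = 18*(-58) = -1044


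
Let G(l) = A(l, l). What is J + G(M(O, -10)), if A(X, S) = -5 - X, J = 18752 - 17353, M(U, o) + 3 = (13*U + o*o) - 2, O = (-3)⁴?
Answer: 246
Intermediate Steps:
O = 81
M(U, o) = -5 + o² + 13*U (M(U, o) = -3 + ((13*U + o*o) - 2) = -3 + ((13*U + o²) - 2) = -3 + ((o² + 13*U) - 2) = -3 + (-2 + o² + 13*U) = -5 + o² + 13*U)
J = 1399
G(l) = -5 - l
J + G(M(O, -10)) = 1399 + (-5 - (-5 + (-10)² + 13*81)) = 1399 + (-5 - (-5 + 100 + 1053)) = 1399 + (-5 - 1*1148) = 1399 + (-5 - 1148) = 1399 - 1153 = 246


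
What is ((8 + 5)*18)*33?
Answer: 7722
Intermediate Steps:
((8 + 5)*18)*33 = (13*18)*33 = 234*33 = 7722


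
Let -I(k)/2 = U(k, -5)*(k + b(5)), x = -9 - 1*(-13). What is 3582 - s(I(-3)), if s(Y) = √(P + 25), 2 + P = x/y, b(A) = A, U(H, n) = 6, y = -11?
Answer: 3582 - √2739/11 ≈ 3577.2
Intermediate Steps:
x = 4 (x = -9 + 13 = 4)
P = -26/11 (P = -2 + 4/(-11) = -2 + 4*(-1/11) = -2 - 4/11 = -26/11 ≈ -2.3636)
I(k) = -60 - 12*k (I(k) = -12*(k + 5) = -12*(5 + k) = -2*(30 + 6*k) = -60 - 12*k)
s(Y) = √2739/11 (s(Y) = √(-26/11 + 25) = √(249/11) = √2739/11)
3582 - s(I(-3)) = 3582 - √2739/11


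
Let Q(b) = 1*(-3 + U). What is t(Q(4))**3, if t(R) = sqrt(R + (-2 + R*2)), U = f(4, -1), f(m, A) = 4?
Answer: 1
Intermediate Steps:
U = 4
Q(b) = 1 (Q(b) = 1*(-3 + 4) = 1*1 = 1)
t(R) = sqrt(-2 + 3*R) (t(R) = sqrt(R + (-2 + 2*R)) = sqrt(-2 + 3*R))
t(Q(4))**3 = (sqrt(-2 + 3*1))**3 = (sqrt(-2 + 3))**3 = (sqrt(1))**3 = 1**3 = 1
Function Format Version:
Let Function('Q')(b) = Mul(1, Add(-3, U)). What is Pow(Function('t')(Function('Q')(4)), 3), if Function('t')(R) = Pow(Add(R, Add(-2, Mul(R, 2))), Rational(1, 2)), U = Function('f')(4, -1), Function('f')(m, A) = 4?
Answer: 1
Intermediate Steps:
U = 4
Function('Q')(b) = 1 (Function('Q')(b) = Mul(1, Add(-3, 4)) = Mul(1, 1) = 1)
Function('t')(R) = Pow(Add(-2, Mul(3, R)), Rational(1, 2)) (Function('t')(R) = Pow(Add(R, Add(-2, Mul(2, R))), Rational(1, 2)) = Pow(Add(-2, Mul(3, R)), Rational(1, 2)))
Pow(Function('t')(Function('Q')(4)), 3) = Pow(Pow(Add(-2, Mul(3, 1)), Rational(1, 2)), 3) = Pow(Pow(Add(-2, 3), Rational(1, 2)), 3) = Pow(Pow(1, Rational(1, 2)), 3) = Pow(1, 3) = 1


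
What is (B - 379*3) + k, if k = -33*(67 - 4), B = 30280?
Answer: 27064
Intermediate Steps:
k = -2079 (k = -33*63 = -2079)
(B - 379*3) + k = (30280 - 379*3) - 2079 = (30280 - 1137) - 2079 = 29143 - 2079 = 27064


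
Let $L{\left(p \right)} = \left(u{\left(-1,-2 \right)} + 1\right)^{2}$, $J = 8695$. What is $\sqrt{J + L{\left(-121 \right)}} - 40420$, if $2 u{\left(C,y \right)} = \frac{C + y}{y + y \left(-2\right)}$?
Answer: $-40420 + \frac{\sqrt{139121}}{4} \approx -40327.0$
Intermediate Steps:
$u{\left(C,y \right)} = - \frac{C + y}{2 y}$ ($u{\left(C,y \right)} = \frac{\left(C + y\right) \frac{1}{y + y \left(-2\right)}}{2} = \frac{\left(C + y\right) \frac{1}{y - 2 y}}{2} = \frac{\left(C + y\right) \frac{1}{\left(-1\right) y}}{2} = \frac{\left(C + y\right) \left(- \frac{1}{y}\right)}{2} = \frac{\left(-1\right) \frac{1}{y} \left(C + y\right)}{2} = - \frac{C + y}{2 y}$)
$L{\left(p \right)} = \frac{1}{16}$ ($L{\left(p \right)} = \left(\frac{\left(-1\right) \left(-1\right) - -2}{2 \left(-2\right)} + 1\right)^{2} = \left(\frac{1}{2} \left(- \frac{1}{2}\right) \left(1 + 2\right) + 1\right)^{2} = \left(\frac{1}{2} \left(- \frac{1}{2}\right) 3 + 1\right)^{2} = \left(- \frac{3}{4} + 1\right)^{2} = \left(\frac{1}{4}\right)^{2} = \frac{1}{16}$)
$\sqrt{J + L{\left(-121 \right)}} - 40420 = \sqrt{8695 + \frac{1}{16}} - 40420 = \sqrt{\frac{139121}{16}} - 40420 = \frac{\sqrt{139121}}{4} - 40420 = -40420 + \frac{\sqrt{139121}}{4}$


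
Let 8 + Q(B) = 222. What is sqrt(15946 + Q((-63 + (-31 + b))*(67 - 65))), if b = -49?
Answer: 4*sqrt(1010) ≈ 127.12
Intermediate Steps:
Q(B) = 214 (Q(B) = -8 + 222 = 214)
sqrt(15946 + Q((-63 + (-31 + b))*(67 - 65))) = sqrt(15946 + 214) = sqrt(16160) = 4*sqrt(1010)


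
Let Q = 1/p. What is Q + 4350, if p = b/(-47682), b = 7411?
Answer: 32190168/7411 ≈ 4343.6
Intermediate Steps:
p = -7411/47682 (p = 7411/(-47682) = 7411*(-1/47682) = -7411/47682 ≈ -0.15543)
Q = -47682/7411 (Q = 1/(-7411/47682) = -47682/7411 ≈ -6.4340)
Q + 4350 = -47682/7411 + 4350 = 32190168/7411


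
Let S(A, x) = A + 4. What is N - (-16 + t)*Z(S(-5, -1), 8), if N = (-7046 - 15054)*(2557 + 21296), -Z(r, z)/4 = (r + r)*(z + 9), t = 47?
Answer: -527155516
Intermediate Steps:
S(A, x) = 4 + A
Z(r, z) = -8*r*(9 + z) (Z(r, z) = -4*(r + r)*(z + 9) = -4*2*r*(9 + z) = -8*r*(9 + z))
N = -527151300 (N = -22100*23853 = -527151300)
N - (-16 + t)*Z(S(-5, -1), 8) = -527151300 - (-16 + 47)*(-8*(4 - 5)*(9 + 8)) = -527151300 - 31*(-8*(-1)*17) = -527151300 - 31*136 = -527151300 - 1*4216 = -527151300 - 4216 = -527155516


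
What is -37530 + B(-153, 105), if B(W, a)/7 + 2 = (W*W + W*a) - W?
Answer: 14935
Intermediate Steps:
B(W, a) = -14 - 7*W + 7*W² + 7*W*a (B(W, a) = -14 + 7*((W*W + W*a) - W) = -14 + 7*((W² + W*a) - W) = -14 + 7*(W² - W + W*a) = -14 + (-7*W + 7*W² + 7*W*a) = -14 - 7*W + 7*W² + 7*W*a)
-37530 + B(-153, 105) = -37530 + (-14 - 7*(-153) + 7*(-153)² + 7*(-153)*105) = -37530 + (-14 + 1071 + 7*23409 - 112455) = -37530 + (-14 + 1071 + 163863 - 112455) = -37530 + 52465 = 14935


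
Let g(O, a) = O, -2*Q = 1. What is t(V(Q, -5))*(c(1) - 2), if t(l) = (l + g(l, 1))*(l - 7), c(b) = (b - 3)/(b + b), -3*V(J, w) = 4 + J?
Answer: -343/6 ≈ -57.167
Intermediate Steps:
Q = -½ (Q = -½*1 = -½ ≈ -0.50000)
V(J, w) = -4/3 - J/3 (V(J, w) = -(4 + J)/3 = -4/3 - J/3)
c(b) = (-3 + b)/(2*b) (c(b) = (-3 + b)/((2*b)) = (-3 + b)*(1/(2*b)) = (-3 + b)/(2*b))
t(l) = 2*l*(-7 + l) (t(l) = (l + l)*(l - 7) = (2*l)*(-7 + l) = 2*l*(-7 + l))
t(V(Q, -5))*(c(1) - 2) = (2*(-4/3 - ⅓*(-½))*(-7 + (-4/3 - ⅓*(-½))))*((½)*(-3 + 1)/1 - 2) = (2*(-4/3 + ⅙)*(-7 + (-4/3 + ⅙)))*((½)*1*(-2) - 2) = (2*(-7/6)*(-7 - 7/6))*(-1 - 2) = (2*(-7/6)*(-49/6))*(-3) = (343/18)*(-3) = -343/6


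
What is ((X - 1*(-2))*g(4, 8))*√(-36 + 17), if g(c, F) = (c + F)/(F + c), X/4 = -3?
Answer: -10*I*√19 ≈ -43.589*I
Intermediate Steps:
X = -12 (X = 4*(-3) = -12)
g(c, F) = 1 (g(c, F) = (F + c)/(F + c) = 1)
((X - 1*(-2))*g(4, 8))*√(-36 + 17) = ((-12 - 1*(-2))*1)*√(-36 + 17) = ((-12 + 2)*1)*√(-19) = (-10*1)*(I*√19) = -10*I*√19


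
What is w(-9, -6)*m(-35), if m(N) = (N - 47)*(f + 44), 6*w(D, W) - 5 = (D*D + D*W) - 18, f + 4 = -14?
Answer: -130052/3 ≈ -43351.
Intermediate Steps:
f = -18 (f = -4 - 14 = -18)
w(D, W) = -13/6 + D²/6 + D*W/6 (w(D, W) = ⅚ + ((D*D + D*W) - 18)/6 = ⅚ + ((D² + D*W) - 18)/6 = ⅚ + (-18 + D² + D*W)/6 = ⅚ + (-3 + D²/6 + D*W/6) = -13/6 + D²/6 + D*W/6)
m(N) = -1222 + 26*N (m(N) = (N - 47)*(-18 + 44) = (-47 + N)*26 = -1222 + 26*N)
w(-9, -6)*m(-35) = (-13/6 + (⅙)*(-9)² + (⅙)*(-9)*(-6))*(-1222 + 26*(-35)) = (-13/6 + (⅙)*81 + 9)*(-1222 - 910) = (-13/6 + 27/2 + 9)*(-2132) = (61/3)*(-2132) = -130052/3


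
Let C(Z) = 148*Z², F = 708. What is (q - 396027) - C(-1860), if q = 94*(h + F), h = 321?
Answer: -512320101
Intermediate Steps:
q = 96726 (q = 94*(321 + 708) = 94*1029 = 96726)
(q - 396027) - C(-1860) = (96726 - 396027) - 148*(-1860)² = -299301 - 148*3459600 = -299301 - 1*512020800 = -299301 - 512020800 = -512320101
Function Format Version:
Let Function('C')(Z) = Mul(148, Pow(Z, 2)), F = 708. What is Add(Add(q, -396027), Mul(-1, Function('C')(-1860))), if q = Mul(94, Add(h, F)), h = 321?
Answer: -512320101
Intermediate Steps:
q = 96726 (q = Mul(94, Add(321, 708)) = Mul(94, 1029) = 96726)
Add(Add(q, -396027), Mul(-1, Function('C')(-1860))) = Add(Add(96726, -396027), Mul(-1, Mul(148, Pow(-1860, 2)))) = Add(-299301, Mul(-1, Mul(148, 3459600))) = Add(-299301, Mul(-1, 512020800)) = Add(-299301, -512020800) = -512320101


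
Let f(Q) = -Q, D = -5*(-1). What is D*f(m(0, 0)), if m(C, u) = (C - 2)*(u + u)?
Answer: 0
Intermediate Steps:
m(C, u) = 2*u*(-2 + C) (m(C, u) = (-2 + C)*(2*u) = 2*u*(-2 + C))
D = 5
D*f(m(0, 0)) = 5*(-2*0*(-2 + 0)) = 5*(-2*0*(-2)) = 5*(-1*0) = 5*0 = 0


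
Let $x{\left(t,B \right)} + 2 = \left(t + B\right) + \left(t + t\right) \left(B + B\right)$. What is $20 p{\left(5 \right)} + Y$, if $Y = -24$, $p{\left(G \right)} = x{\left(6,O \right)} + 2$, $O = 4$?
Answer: $2096$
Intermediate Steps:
$x{\left(t,B \right)} = -2 + B + t + 4 B t$ ($x{\left(t,B \right)} = -2 + \left(\left(t + B\right) + \left(t + t\right) \left(B + B\right)\right) = -2 + \left(\left(B + t\right) + 2 t 2 B\right) = -2 + \left(\left(B + t\right) + 4 B t\right) = -2 + \left(B + t + 4 B t\right) = -2 + B + t + 4 B t$)
$p{\left(G \right)} = 106$ ($p{\left(G \right)} = \left(-2 + 4 + 6 + 4 \cdot 4 \cdot 6\right) + 2 = \left(-2 + 4 + 6 + 96\right) + 2 = 104 + 2 = 106$)
$20 p{\left(5 \right)} + Y = 20 \cdot 106 - 24 = 2120 - 24 = 2096$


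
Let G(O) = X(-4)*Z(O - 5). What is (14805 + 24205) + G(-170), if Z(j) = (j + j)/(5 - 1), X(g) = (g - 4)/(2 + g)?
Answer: 38660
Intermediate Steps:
X(g) = (-4 + g)/(2 + g)
Z(j) = j/2 (Z(j) = (2*j)/4 = (2*j)*(¼) = j/2)
G(O) = -10 + 2*O (G(O) = ((-4 - 4)/(2 - 4))*((O - 5)/2) = (-8/(-2))*((-5 + O)/2) = (-½*(-8))*(-5/2 + O/2) = 4*(-5/2 + O/2) = -10 + 2*O)
(14805 + 24205) + G(-170) = (14805 + 24205) + (-10 + 2*(-170)) = 39010 + (-10 - 340) = 39010 - 350 = 38660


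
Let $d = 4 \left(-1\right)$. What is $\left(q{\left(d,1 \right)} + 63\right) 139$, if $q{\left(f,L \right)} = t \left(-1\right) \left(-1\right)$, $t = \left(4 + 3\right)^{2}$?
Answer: $15568$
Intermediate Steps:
$t = 49$ ($t = 7^{2} = 49$)
$d = -4$
$q{\left(f,L \right)} = 49$ ($q{\left(f,L \right)} = 49 \left(-1\right) \left(-1\right) = \left(-49\right) \left(-1\right) = 49$)
$\left(q{\left(d,1 \right)} + 63\right) 139 = \left(49 + 63\right) 139 = 112 \cdot 139 = 15568$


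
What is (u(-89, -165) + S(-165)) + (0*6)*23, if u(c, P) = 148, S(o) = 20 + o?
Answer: 3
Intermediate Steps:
(u(-89, -165) + S(-165)) + (0*6)*23 = (148 + (20 - 165)) + (0*6)*23 = (148 - 145) + 0*23 = 3 + 0 = 3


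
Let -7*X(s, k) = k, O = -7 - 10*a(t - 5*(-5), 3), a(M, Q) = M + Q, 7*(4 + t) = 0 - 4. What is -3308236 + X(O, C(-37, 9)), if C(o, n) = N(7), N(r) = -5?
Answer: -23157647/7 ≈ -3.3082e+6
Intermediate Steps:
t = -32/7 (t = -4 + (0 - 4)/7 = -4 + (⅐)*(-4) = -4 - 4/7 = -32/7 ≈ -4.5714)
C(o, n) = -5
O = -1689/7 (O = -7 - 10*((-32/7 - 5*(-5)) + 3) = -7 - 10*((-32/7 + 25) + 3) = -7 - 10*(143/7 + 3) = -7 - 10*164/7 = -7 - 1640/7 = -1689/7 ≈ -241.29)
X(s, k) = -k/7
-3308236 + X(O, C(-37, 9)) = -3308236 - ⅐*(-5) = -3308236 + 5/7 = -23157647/7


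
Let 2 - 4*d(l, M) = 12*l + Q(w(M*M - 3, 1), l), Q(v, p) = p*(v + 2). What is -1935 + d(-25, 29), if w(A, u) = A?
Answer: 6781/2 ≈ 3390.5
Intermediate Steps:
Q(v, p) = p*(2 + v)
d(l, M) = 1/2 - 3*l - l*(-1 + M**2)/4 (d(l, M) = 1/2 - (12*l + l*(2 + (M*M - 3)))/4 = 1/2 - (12*l + l*(2 + (M**2 - 3)))/4 = 1/2 - (12*l + l*(2 + (-3 + M**2)))/4 = 1/2 - (12*l + l*(-1 + M**2))/4 = 1/2 + (-3*l - l*(-1 + M**2)/4) = 1/2 - 3*l - l*(-1 + M**2)/4)
-1935 + d(-25, 29) = -1935 + (1/2 - 11/4*(-25) - 1/4*(-25)*29**2) = -1935 + (1/2 + 275/4 - 1/4*(-25)*841) = -1935 + (1/2 + 275/4 + 21025/4) = -1935 + 10651/2 = 6781/2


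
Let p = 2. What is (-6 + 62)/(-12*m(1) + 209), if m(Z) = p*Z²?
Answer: 56/185 ≈ 0.30270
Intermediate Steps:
m(Z) = 2*Z²
(-6 + 62)/(-12*m(1) + 209) = (-6 + 62)/(-24*1² + 209) = 56/(-24 + 209) = 56/185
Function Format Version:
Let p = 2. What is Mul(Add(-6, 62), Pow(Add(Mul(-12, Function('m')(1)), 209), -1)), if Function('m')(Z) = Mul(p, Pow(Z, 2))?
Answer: Rational(56, 185) ≈ 0.30270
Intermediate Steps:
Function('m')(Z) = Mul(2, Pow(Z, 2))
Mul(Add(-6, 62), Pow(Add(Mul(-12, Function('m')(1)), 209), -1)) = Mul(Add(-6, 62), Pow(Add(Mul(-12, Mul(2, Pow(1, 2))), 209), -1)) = Mul(56, Pow(Add(Mul(-12, Mul(2, 1)), 209), -1)) = Mul(56, Pow(Add(Mul(-12, 2), 209), -1)) = Mul(56, Pow(Add(-24, 209), -1)) = Mul(56, Pow(185, -1)) = Mul(56, Rational(1, 185)) = Rational(56, 185)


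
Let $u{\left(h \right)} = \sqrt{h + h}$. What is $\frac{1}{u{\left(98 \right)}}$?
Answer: $\frac{1}{14} \approx 0.071429$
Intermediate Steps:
$u{\left(h \right)} = \sqrt{2} \sqrt{h}$ ($u{\left(h \right)} = \sqrt{2 h} = \sqrt{2} \sqrt{h}$)
$\frac{1}{u{\left(98 \right)}} = \frac{1}{\sqrt{2} \sqrt{98}} = \frac{1}{\sqrt{2} \cdot 7 \sqrt{2}} = \frac{1}{14}$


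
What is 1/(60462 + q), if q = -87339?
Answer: -1/26877 ≈ -3.7207e-5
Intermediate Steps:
1/(60462 + q) = 1/(60462 - 87339) = 1/(-26877) = -1/26877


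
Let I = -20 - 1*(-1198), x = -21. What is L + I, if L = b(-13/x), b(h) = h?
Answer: 24751/21 ≈ 1178.6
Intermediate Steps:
L = 13/21 (L = -13/(-21) = -13*(-1/21) = 13/21 ≈ 0.61905)
I = 1178 (I = -20 + 1198 = 1178)
L + I = 13/21 + 1178 = 24751/21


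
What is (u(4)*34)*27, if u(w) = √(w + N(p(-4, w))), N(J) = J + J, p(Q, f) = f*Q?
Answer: 1836*I*√7 ≈ 4857.6*I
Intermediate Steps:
p(Q, f) = Q*f
N(J) = 2*J
u(w) = √7*√(-w) (u(w) = √(w + 2*(-4*w)) = √(w - 8*w) = √(-7*w) = √7*√(-w))
(u(4)*34)*27 = ((√7*√(-1*4))*34)*27 = ((√7*√(-4))*34)*27 = ((√7*(2*I))*34)*27 = ((2*I*√7)*34)*27 = (68*I*√7)*27 = 1836*I*√7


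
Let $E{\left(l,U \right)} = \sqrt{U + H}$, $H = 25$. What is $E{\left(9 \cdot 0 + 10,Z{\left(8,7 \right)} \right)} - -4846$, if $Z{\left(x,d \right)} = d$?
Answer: $4846 + 4 \sqrt{2} \approx 4851.7$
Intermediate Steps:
$E{\left(l,U \right)} = \sqrt{25 + U}$ ($E{\left(l,U \right)} = \sqrt{U + 25} = \sqrt{25 + U}$)
$E{\left(9 \cdot 0 + 10,Z{\left(8,7 \right)} \right)} - -4846 = \sqrt{25 + 7} - -4846 = \sqrt{32} + 4846 = 4 \sqrt{2} + 4846 = 4846 + 4 \sqrt{2}$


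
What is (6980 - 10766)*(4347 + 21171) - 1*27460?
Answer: -96638608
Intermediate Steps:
(6980 - 10766)*(4347 + 21171) - 1*27460 = -3786*25518 - 27460 = -96611148 - 27460 = -96638608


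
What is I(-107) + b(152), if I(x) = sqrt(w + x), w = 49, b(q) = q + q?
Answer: 304 + I*sqrt(58) ≈ 304.0 + 7.6158*I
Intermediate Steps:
b(q) = 2*q
I(x) = sqrt(49 + x)
I(-107) + b(152) = sqrt(49 - 107) + 2*152 = sqrt(-58) + 304 = I*sqrt(58) + 304 = 304 + I*sqrt(58)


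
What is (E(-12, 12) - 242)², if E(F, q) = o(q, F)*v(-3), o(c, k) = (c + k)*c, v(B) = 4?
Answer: 58564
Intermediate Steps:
o(c, k) = c*(c + k)
E(F, q) = 4*q*(F + q) (E(F, q) = (q*(q + F))*4 = (q*(F + q))*4 = 4*q*(F + q))
(E(-12, 12) - 242)² = (4*12*(-12 + 12) - 242)² = (4*12*0 - 242)² = (0 - 242)² = (-242)² = 58564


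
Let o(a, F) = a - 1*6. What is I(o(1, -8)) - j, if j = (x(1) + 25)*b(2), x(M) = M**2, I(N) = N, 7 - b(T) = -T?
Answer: -239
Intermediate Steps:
o(a, F) = -6 + a (o(a, F) = a - 6 = -6 + a)
b(T) = 7 + T (b(T) = 7 - (-1)*T = 7 + T)
j = 234 (j = (1**2 + 25)*(7 + 2) = (1 + 25)*9 = 26*9 = 234)
I(o(1, -8)) - j = (-6 + 1) - 1*234 = -5 - 234 = -239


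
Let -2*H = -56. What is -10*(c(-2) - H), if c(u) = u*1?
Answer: 300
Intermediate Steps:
c(u) = u
H = 28 (H = -1/2*(-56) = 28)
-10*(c(-2) - H) = -10*(-2 - 1*28) = -10*(-2 - 28) = -10*(-30) = 300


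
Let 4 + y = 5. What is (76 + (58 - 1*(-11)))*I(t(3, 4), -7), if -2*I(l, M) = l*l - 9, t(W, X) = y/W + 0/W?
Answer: 5800/9 ≈ 644.44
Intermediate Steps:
y = 1 (y = -4 + 5 = 1)
t(W, X) = 1/W (t(W, X) = 1/W + 0/W = 1/W + 0 = 1/W)
I(l, M) = 9/2 - l²/2 (I(l, M) = -(l*l - 9)/2 = -(l² - 9)/2 = -(-9 + l²)/2 = 9/2 - l²/2)
(76 + (58 - 1*(-11)))*I(t(3, 4), -7) = (76 + (58 - 1*(-11)))*(9/2 - (1/3)²/2) = (76 + (58 + 11))*(9/2 - (⅓)²/2) = (76 + 69)*(9/2 - ½*⅑) = 145*(9/2 - 1/18) = 145*(40/9) = 5800/9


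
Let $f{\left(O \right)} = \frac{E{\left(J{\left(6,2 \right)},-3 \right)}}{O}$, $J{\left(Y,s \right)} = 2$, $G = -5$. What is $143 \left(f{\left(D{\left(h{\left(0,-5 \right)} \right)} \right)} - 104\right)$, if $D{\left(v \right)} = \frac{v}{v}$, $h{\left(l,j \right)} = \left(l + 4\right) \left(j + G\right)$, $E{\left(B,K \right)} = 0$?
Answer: $-14872$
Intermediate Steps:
$h{\left(l,j \right)} = \left(-5 + j\right) \left(4 + l\right)$ ($h{\left(l,j \right)} = \left(l + 4\right) \left(j - 5\right) = \left(4 + l\right) \left(-5 + j\right) = \left(-5 + j\right) \left(4 + l\right)$)
$D{\left(v \right)} = 1$
$f{\left(O \right)} = 0$ ($f{\left(O \right)} = \frac{0}{O} = 0$)
$143 \left(f{\left(D{\left(h{\left(0,-5 \right)} \right)} \right)} - 104\right) = 143 \left(0 - 104\right) = 143 \left(-104\right) = -14872$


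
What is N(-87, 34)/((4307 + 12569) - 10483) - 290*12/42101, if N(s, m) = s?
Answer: -8636809/89717231 ≈ -0.096267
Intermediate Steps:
N(-87, 34)/((4307 + 12569) - 10483) - 290*12/42101 = -87/((4307 + 12569) - 10483) - 290*12/42101 = -87/(16876 - 10483) - 3480*1/42101 = -87/6393 - 3480/42101 = -87*1/6393 - 3480/42101 = -29/2131 - 3480/42101 = -8636809/89717231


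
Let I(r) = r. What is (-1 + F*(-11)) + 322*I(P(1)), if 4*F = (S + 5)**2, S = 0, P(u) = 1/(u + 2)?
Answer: 451/12 ≈ 37.583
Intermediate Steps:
P(u) = 1/(2 + u)
F = 25/4 (F = (0 + 5)**2/4 = (1/4)*5**2 = (1/4)*25 = 25/4 ≈ 6.2500)
(-1 + F*(-11)) + 322*I(P(1)) = (-1 + (25/4)*(-11)) + 322/(2 + 1) = (-1 - 275/4) + 322/3 = -279/4 + 322*(1/3) = -279/4 + 322/3 = 451/12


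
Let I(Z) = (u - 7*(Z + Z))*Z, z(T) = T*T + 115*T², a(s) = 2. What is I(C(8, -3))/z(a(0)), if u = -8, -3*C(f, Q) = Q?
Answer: -11/232 ≈ -0.047414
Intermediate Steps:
C(f, Q) = -Q/3
z(T) = 116*T² (z(T) = T² + 115*T² = 116*T²)
I(Z) = Z*(-8 - 14*Z) (I(Z) = (-8 - 7*(Z + Z))*Z = (-8 - 14*Z)*Z = Z*(-8 - 14*Z))
I(C(8, -3))/z(a(0)) = (-2*(-⅓*(-3))*(4 + 7*(-⅓*(-3))))/((116*2²)) = (-2*1*(4 + 7*1))/((116*4)) = -2*1*(4 + 7)/464 = -2*1*11*(1/464) = -22*1/464 = -11/232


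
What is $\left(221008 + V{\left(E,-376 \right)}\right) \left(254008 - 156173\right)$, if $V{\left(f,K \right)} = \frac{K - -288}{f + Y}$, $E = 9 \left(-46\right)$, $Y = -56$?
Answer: $\frac{1016249791908}{47} \approx 2.1622 \cdot 10^{10}$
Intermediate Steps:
$E = -414$
$V{\left(f,K \right)} = \frac{288 + K}{-56 + f}$ ($V{\left(f,K \right)} = \frac{K - -288}{f - 56} = \frac{K + 288}{-56 + f} = \frac{288 + K}{-56 + f}$)
$\left(221008 + V{\left(E,-376 \right)}\right) \left(254008 - 156173\right) = \left(221008 + \frac{288 - 376}{-56 - 414}\right) \left(254008 - 156173\right) = \left(221008 + \frac{1}{-470} \left(-88\right)\right) 97835 = \left(221008 - - \frac{44}{235}\right) 97835 = \left(221008 + \frac{44}{235}\right) 97835 = \frac{51936924}{235} \cdot 97835 = \frac{1016249791908}{47}$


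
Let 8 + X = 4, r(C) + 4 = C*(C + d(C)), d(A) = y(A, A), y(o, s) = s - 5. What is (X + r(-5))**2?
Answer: 4489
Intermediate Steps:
y(o, s) = -5 + s
d(A) = -5 + A
r(C) = -4 + C*(-5 + 2*C) (r(C) = -4 + C*(C + (-5 + C)) = -4 + C*(-5 + 2*C))
X = -4 (X = -8 + 4 = -4)
(X + r(-5))**2 = (-4 + (-4 + (-5)**2 - 5*(-5 - 5)))**2 = (-4 + (-4 + 25 - 5*(-10)))**2 = (-4 + (-4 + 25 + 50))**2 = (-4 + 71)**2 = 67**2 = 4489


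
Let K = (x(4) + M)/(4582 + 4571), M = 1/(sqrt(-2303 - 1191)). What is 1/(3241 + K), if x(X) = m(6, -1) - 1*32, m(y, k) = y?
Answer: 316233024000318/1024910332493910349 + 3051*I*sqrt(3494)/1024910332493910349 ≈ 0.00030855 + 1.7596e-13*I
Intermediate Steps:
M = -I*sqrt(3494)/3494 (M = 1/(sqrt(-3494)) = 1/(I*sqrt(3494)) = -I*sqrt(3494)/3494 ≈ -0.016918*I)
x(X) = -26 (x(X) = 6 - 1*32 = 6 - 32 = -26)
K = -26/9153 - I*sqrt(3494)/31980582 (K = (-26 - I*sqrt(3494)/3494)/(4582 + 4571) = (-26 - I*sqrt(3494)/3494)/9153 = (-26 - I*sqrt(3494)/3494)*(1/9153) = -26/9153 - I*sqrt(3494)/31980582 ≈ -0.0028406 - 1.8483e-6*I)
1/(3241 + K) = 1/(3241 + (-26/9153 - I*sqrt(3494)/31980582)) = 1/(29664847/9153 - I*sqrt(3494)/31980582)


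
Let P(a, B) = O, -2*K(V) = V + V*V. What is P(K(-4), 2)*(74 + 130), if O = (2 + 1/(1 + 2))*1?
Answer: 476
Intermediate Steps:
K(V) = -V/2 - V²/2 (K(V) = -(V + V*V)/2 = -(V + V²)/2 = -V/2 - V²/2)
O = 7/3 (O = (2 + 1/3)*1 = (2 + ⅓)*1 = (7/3)*1 = 7/3 ≈ 2.3333)
P(a, B) = 7/3
P(K(-4), 2)*(74 + 130) = 7*(74 + 130)/3 = (7/3)*204 = 476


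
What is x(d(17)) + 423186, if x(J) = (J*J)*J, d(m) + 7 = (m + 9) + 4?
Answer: 435353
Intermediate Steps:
d(m) = 6 + m (d(m) = -7 + ((m + 9) + 4) = -7 + ((9 + m) + 4) = -7 + (13 + m) = 6 + m)
x(J) = J³ (x(J) = J²*J = J³)
x(d(17)) + 423186 = (6 + 17)³ + 423186 = 23³ + 423186 = 12167 + 423186 = 435353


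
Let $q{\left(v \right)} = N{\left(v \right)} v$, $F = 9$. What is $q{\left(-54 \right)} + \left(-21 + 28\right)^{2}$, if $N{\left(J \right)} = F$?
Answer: $-437$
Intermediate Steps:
$N{\left(J \right)} = 9$
$q{\left(v \right)} = 9 v$
$q{\left(-54 \right)} + \left(-21 + 28\right)^{2} = 9 \left(-54\right) + \left(-21 + 28\right)^{2} = -486 + 7^{2} = -486 + 49 = -437$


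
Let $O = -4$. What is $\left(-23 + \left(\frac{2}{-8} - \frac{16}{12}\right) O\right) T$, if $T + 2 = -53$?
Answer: $\frac{2750}{3} \approx 916.67$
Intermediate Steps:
$T = -55$ ($T = -2 - 53 = -55$)
$\left(-23 + \left(\frac{2}{-8} - \frac{16}{12}\right) O\right) T = \left(-23 + \left(\frac{2}{-8} - \frac{16}{12}\right) \left(-4\right)\right) \left(-55\right) = \left(-23 + \left(2 \left(- \frac{1}{8}\right) - \frac{4}{3}\right) \left(-4\right)\right) \left(-55\right) = \left(-23 + \left(- \frac{1}{4} - \frac{4}{3}\right) \left(-4\right)\right) \left(-55\right) = \left(-23 - - \frac{19}{3}\right) \left(-55\right) = \left(-23 + \frac{19}{3}\right) \left(-55\right) = \left(- \frac{50}{3}\right) \left(-55\right) = \frac{2750}{3}$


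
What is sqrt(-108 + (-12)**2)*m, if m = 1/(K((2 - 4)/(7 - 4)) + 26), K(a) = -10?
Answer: 3/8 ≈ 0.37500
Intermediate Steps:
m = 1/16 (m = 1/(-10 + 26) = 1/16 ≈ 0.062500)
sqrt(-108 + (-12)**2)*m = sqrt(-108 + (-12)**2)*(1/16) = sqrt(-108 + 144)*(1/16) = sqrt(36)*(1/16) = 6*(1/16) = 3/8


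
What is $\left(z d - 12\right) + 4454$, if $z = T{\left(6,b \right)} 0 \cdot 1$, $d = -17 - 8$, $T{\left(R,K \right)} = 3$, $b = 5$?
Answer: $4442$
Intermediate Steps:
$d = -25$
$z = 0$ ($z = 3 \cdot 0 \cdot 1 = 0 \cdot 1 = 0$)
$\left(z d - 12\right) + 4454 = \left(0 \left(-25\right) - 12\right) + 4454 = \left(0 - 12\right) + 4454 = -12 + 4454 = 4442$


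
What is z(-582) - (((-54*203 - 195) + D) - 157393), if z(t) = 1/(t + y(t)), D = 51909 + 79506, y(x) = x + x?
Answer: 64837709/1746 ≈ 37135.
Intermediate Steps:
y(x) = 2*x
D = 131415
z(t) = 1/(3*t) (z(t) = 1/(t + 2*t) = 1/(3*t))
z(-582) - (((-54*203 - 195) + D) - 157393) = (⅓)/(-582) - (((-54*203 - 195) + 131415) - 157393) = (⅓)*(-1/582) - (((-10962 - 195) + 131415) - 157393) = -1/1746 - ((-11157 + 131415) - 157393) = -1/1746 - (120258 - 157393) = -1/1746 - 1*(-37135) = -1/1746 + 37135 = 64837709/1746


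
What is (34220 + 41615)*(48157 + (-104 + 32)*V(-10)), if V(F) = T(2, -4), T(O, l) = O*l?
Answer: 3695667055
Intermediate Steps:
V(F) = -8 (V(F) = 2*(-4) = -8)
(34220 + 41615)*(48157 + (-104 + 32)*V(-10)) = (34220 + 41615)*(48157 + (-104 + 32)*(-8)) = 75835*(48157 - 72*(-8)) = 75835*(48157 + 576) = 75835*48733 = 3695667055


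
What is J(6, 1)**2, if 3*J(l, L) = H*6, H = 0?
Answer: 0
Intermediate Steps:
J(l, L) = 0 (J(l, L) = (0*6)/3 = (1/3)*0 = 0)
J(6, 1)**2 = 0**2 = 0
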